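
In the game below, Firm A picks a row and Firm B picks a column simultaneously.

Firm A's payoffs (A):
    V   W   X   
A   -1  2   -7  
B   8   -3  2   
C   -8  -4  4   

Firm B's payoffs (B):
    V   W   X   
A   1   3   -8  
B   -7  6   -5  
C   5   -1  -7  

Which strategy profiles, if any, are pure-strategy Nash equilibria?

(A, W)

A profile is a Nash equilibrium when each player is best-responding to the other.
Firm A's best responses — vs V: B (payoff 8); vs W: A (payoff 2); vs X: C (payoff 4).
Firm B's best responses — vs A: W (payoff 3); vs B: W (payoff 6); vs C: V (payoff 5).
The only mutual best response is (A, W); neither player gains by switching there.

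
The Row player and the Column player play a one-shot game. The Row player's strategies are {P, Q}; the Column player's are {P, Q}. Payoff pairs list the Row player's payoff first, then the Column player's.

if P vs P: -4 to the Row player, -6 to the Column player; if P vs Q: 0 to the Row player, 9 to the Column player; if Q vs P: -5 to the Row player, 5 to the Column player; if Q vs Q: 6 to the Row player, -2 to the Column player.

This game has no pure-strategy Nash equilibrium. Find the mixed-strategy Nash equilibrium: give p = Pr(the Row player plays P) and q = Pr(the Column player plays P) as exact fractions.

In a mixed NE each player is indifferent between their pure strategies, so the opponent's mix sets the indifference.
The Column player indifferent between P and Q: p·(-6) + (1−p)·5 = p·9 + (1−p)·(-2) ⟹ 5 + (-11)p = (-2) + 11p ⟹ p = 7/22.
The Row player indifferent between P and Q: q·(-4) + (1−q)·0 = q·(-5) + (1−q)·6 ⟹ 0 + (-4)q = 6 + (-11)q ⟹ q = 6/7.

p = 7/22, q = 6/7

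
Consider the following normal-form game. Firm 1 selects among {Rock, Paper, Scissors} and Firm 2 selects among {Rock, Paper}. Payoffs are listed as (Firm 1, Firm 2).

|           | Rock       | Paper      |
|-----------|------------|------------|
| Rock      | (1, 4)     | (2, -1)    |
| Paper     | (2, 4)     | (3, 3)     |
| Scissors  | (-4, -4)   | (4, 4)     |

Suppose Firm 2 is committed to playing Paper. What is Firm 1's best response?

With Firm 2 fixed at Paper, Firm 1's payoffs are: Rock → 2, Paper → 3, Scissors → 4.
The maximum is 4, achieved by Scissors.

Scissors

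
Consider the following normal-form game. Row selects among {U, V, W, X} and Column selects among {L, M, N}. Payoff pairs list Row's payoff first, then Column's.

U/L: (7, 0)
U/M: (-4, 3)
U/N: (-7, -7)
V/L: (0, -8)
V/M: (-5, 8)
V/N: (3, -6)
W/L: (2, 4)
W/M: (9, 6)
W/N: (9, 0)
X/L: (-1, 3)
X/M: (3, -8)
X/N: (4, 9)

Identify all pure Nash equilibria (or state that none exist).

Find each player's best response to every opponent strategy; NE are the intersections.
Row's best responses — vs L: U (payoff 7); vs M: W (payoff 9); vs N: W (payoff 9).
Column's best responses — vs U: M (payoff 3); vs V: M (payoff 8); vs W: M (payoff 6); vs X: N (payoff 9).
The only mutual best response is (W, M); neither player gains by switching there.

(W, M)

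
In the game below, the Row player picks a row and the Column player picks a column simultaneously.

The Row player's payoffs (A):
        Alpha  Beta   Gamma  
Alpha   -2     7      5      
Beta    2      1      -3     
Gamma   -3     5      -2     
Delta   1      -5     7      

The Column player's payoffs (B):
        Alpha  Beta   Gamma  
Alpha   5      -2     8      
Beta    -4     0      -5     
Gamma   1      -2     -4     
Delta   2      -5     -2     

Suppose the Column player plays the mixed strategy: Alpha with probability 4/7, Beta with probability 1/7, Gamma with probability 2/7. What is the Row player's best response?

Delta

The Row player's best reply maximizes expected payoff against the mix.
Alpha: (4/7)·(-2) + (1/7)·7 + (2/7)·5 = 9/7
Beta: (4/7)·2 + (1/7)·1 + (2/7)·(-3) = 3/7
Gamma: (4/7)·(-3) + (1/7)·5 + (2/7)·(-2) = -11/7
Delta: (4/7)·1 + (1/7)·(-5) + (2/7)·7 = 13/7
Highest expected payoff is 13/7, from Delta.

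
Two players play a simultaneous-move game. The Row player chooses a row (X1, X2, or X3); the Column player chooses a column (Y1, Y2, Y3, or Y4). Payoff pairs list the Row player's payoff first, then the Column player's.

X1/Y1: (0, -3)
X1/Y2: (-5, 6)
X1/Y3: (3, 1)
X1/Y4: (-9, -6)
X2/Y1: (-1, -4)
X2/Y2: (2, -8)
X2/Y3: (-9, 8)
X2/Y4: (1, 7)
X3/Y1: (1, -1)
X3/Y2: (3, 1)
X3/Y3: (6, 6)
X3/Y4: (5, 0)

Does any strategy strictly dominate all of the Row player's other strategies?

Check whether one of the Row player's strategies beats all alternatives regardless of what the opponent does.
X3 strictly dominates: vs Y1: 1 > each of {0, -1}; vs Y2: 3 > each of {-5, 2}; vs Y3: 6 > each of {3, -9}; vs Y4: 5 > each of {-9, 1}.

X3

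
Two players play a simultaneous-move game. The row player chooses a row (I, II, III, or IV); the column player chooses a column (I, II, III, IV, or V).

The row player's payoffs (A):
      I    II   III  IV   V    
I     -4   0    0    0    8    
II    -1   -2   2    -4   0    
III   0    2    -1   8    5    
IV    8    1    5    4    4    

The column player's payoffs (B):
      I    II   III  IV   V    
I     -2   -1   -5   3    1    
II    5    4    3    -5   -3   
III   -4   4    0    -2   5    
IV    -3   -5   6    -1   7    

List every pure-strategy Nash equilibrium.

Check mutual best responses: a cell is a NE iff neither player can gain by unilaterally deviating.
The row player's best responses — vs I: IV (payoff 8); vs II: III (payoff 2); vs III: IV (payoff 5); vs IV: III (payoff 8); vs V: I (payoff 8).
The column player's best responses — vs I: IV (payoff 3); vs II: I (payoff 5); vs III: V (payoff 5); vs IV: V (payoff 7).
No cell has both players best-responding. For instance, the row player's best reply to V is I, but against I the column player prefers IV over V.

No pure-strategy Nash equilibrium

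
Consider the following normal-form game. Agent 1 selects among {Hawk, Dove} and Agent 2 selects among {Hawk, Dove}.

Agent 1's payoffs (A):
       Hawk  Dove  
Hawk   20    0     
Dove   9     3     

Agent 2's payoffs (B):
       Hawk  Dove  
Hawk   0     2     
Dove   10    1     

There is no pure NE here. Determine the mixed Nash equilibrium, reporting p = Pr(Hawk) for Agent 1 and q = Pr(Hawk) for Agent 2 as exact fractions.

p = 9/11, q = 3/14

Each player's mixing probability is pinned down by making the *other* player indifferent.
Agent 2 indifferent between Hawk and Dove: p·0 + (1−p)·10 = p·2 + (1−p)·1 ⟹ 10 + (-10)p = 1 + 1p ⟹ p = 9/11.
Agent 1 indifferent between Hawk and Dove: q·20 + (1−q)·0 = q·9 + (1−q)·3 ⟹ 0 + 20q = 3 + 6q ⟹ q = 3/14.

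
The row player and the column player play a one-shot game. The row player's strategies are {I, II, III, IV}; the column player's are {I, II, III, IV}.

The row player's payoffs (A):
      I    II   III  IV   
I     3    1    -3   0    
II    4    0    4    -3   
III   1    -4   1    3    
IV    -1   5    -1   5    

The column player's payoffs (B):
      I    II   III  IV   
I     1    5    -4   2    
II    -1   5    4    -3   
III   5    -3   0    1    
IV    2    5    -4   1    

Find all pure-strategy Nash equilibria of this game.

Check mutual best responses: a cell is a NE iff neither player can gain by unilaterally deviating.
The row player's best responses — vs I: II (payoff 4); vs II: IV (payoff 5); vs III: II (payoff 4); vs IV: IV (payoff 5).
The column player's best responses — vs I: II (payoff 5); vs II: II (payoff 5); vs III: I (payoff 5); vs IV: II (payoff 5).
The only mutual best response is (IV, II); neither player gains by switching there.

(IV, II)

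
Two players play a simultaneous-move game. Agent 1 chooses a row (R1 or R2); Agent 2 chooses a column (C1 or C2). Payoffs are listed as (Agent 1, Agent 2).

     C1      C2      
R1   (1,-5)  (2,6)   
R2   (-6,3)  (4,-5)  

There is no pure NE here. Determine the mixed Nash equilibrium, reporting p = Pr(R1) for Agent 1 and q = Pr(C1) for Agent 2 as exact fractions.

p = 8/19, q = 2/9

Each player's mixing probability is pinned down by making the *other* player indifferent.
Agent 2 indifferent between C1 and C2: p·(-5) + (1−p)·3 = p·6 + (1−p)·(-5) ⟹ 3 + (-8)p = (-5) + 11p ⟹ p = 8/19.
Agent 1 indifferent between R1 and R2: q·1 + (1−q)·2 = q·(-6) + (1−q)·4 ⟹ 2 + (-1)q = 4 + (-10)q ⟹ q = 2/9.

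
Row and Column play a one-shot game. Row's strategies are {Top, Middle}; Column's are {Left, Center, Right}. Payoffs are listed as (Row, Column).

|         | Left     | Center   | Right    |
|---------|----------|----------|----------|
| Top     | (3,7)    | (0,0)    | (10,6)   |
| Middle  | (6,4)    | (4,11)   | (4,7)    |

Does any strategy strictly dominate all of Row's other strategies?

A strategy is strictly dominant if it gives Row a strictly higher payoff than every other strategy, against every choice by the opponent.
Top is not dominant: against Left, Middle gives 6 > 3.
Middle is not dominant: against Right, Top gives 10 > 4.
No single strategy is best against every opponent action.

None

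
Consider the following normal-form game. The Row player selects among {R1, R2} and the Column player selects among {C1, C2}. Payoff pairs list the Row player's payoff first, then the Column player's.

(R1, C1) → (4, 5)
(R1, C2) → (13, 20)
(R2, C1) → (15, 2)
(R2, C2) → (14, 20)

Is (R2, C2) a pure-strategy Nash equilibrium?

Holding the Column player at C2: the Row player gets 14 from R2, versus 13 from R1. No profitable deviation for the Row player.
Holding the Row player at R2: the Column player gets 20 from C2, versus 2 from C1. No profitable deviation for the Column player either.

Yes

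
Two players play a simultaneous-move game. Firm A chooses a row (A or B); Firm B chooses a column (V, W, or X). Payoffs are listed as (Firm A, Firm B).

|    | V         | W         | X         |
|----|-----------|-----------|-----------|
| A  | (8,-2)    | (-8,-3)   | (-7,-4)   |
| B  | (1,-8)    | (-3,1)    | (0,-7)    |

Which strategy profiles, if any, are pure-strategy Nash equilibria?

Check mutual best responses: a cell is a NE iff neither player can gain by unilaterally deviating.
Firm A's best responses — vs V: A (payoff 8); vs W: B (payoff -3); vs X: B (payoff 0).
Firm B's best responses — vs A: V (payoff -2); vs B: W (payoff 1).
Mutual best responses occur at (A, V) and (B, W); at each, neither player gains by switching.

(A, V) and (B, W)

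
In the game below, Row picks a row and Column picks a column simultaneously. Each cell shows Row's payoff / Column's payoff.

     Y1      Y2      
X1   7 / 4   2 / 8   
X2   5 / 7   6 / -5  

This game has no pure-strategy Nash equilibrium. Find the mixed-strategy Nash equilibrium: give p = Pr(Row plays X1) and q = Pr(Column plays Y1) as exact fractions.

p = 3/4, q = 2/3

Each player's mixing probability is pinned down by making the *other* player indifferent.
Column indifferent between Y1 and Y2: p·4 + (1−p)·7 = p·8 + (1−p)·(-5) ⟹ 7 + (-3)p = (-5) + 13p ⟹ p = 3/4.
Row indifferent between X1 and X2: q·7 + (1−q)·2 = q·5 + (1−q)·6 ⟹ 2 + 5q = 6 + (-1)q ⟹ q = 2/3.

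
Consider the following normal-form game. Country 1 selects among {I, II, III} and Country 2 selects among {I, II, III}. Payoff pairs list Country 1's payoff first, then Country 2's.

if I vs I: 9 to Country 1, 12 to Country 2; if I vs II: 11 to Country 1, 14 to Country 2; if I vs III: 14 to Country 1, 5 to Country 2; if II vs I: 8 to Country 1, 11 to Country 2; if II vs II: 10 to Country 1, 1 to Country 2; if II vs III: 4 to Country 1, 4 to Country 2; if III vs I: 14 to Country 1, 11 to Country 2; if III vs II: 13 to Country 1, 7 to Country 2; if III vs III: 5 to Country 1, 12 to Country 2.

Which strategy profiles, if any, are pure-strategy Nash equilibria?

There is no pure-strategy Nash equilibrium

Find each player's best response to every opponent strategy; NE are the intersections.
Country 1's best responses — vs I: III (payoff 14); vs II: III (payoff 13); vs III: I (payoff 14).
Country 2's best responses — vs I: II (payoff 14); vs II: I (payoff 11); vs III: III (payoff 12).
No cell has both players best-responding. For instance, Country 1's best reply to III is I, but against I Country 2 prefers II over III.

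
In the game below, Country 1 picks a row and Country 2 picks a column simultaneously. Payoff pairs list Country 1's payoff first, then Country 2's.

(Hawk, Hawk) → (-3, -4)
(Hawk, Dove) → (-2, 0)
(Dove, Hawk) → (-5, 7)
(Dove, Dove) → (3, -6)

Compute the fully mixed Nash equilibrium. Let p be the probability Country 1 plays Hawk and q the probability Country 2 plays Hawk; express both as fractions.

Each player's mixing probability is pinned down by making the *other* player indifferent.
Country 2 indifferent between Hawk and Dove: p·(-4) + (1−p)·7 = p·0 + (1−p)·(-6) ⟹ 7 + (-11)p = (-6) + 6p ⟹ p = 13/17.
Country 1 indifferent between Hawk and Dove: q·(-3) + (1−q)·(-2) = q·(-5) + (1−q)·3 ⟹ (-2) + (-1)q = 3 + (-8)q ⟹ q = 5/7.

p = 13/17, q = 5/7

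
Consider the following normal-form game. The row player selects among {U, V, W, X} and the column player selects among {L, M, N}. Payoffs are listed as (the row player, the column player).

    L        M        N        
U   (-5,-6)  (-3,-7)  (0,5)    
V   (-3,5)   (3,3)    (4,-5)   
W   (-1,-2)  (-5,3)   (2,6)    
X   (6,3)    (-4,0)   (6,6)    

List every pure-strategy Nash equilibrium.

A profile is a Nash equilibrium when each player is best-responding to the other.
The row player's best responses — vs L: X (payoff 6); vs M: V (payoff 3); vs N: X (payoff 6).
The column player's best responses — vs U: N (payoff 5); vs V: L (payoff 5); vs W: N (payoff 6); vs X: N (payoff 6).
The only mutual best response is (X, N); neither player gains by switching there.

(X, N)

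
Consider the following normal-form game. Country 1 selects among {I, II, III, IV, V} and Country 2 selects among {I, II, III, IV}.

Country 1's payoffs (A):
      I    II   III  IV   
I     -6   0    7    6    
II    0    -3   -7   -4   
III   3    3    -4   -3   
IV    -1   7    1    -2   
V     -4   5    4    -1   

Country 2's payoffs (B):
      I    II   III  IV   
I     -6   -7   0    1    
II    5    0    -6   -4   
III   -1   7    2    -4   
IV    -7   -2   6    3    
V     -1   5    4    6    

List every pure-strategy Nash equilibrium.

(I, IV)

Find each player's best response to every opponent strategy; NE are the intersections.
Country 1's best responses — vs I: III (payoff 3); vs II: IV (payoff 7); vs III: I (payoff 7); vs IV: I (payoff 6).
Country 2's best responses — vs I: IV (payoff 1); vs II: I (payoff 5); vs III: II (payoff 7); vs IV: III (payoff 6); vs V: IV (payoff 6).
The only mutual best response is (I, IV); neither player gains by switching there.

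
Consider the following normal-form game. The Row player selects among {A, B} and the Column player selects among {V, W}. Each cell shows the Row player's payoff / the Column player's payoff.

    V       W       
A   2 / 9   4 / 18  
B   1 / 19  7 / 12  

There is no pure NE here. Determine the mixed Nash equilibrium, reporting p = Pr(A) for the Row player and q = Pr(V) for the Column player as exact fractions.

In a mixed NE each player is indifferent between their pure strategies, so the opponent's mix sets the indifference.
The Column player indifferent between V and W: p·9 + (1−p)·19 = p·18 + (1−p)·12 ⟹ 19 + (-10)p = 12 + 6p ⟹ p = 7/16.
The Row player indifferent between A and B: q·2 + (1−q)·4 = q·1 + (1−q)·7 ⟹ 4 + (-2)q = 7 + (-6)q ⟹ q = 3/4.

p = 7/16, q = 3/4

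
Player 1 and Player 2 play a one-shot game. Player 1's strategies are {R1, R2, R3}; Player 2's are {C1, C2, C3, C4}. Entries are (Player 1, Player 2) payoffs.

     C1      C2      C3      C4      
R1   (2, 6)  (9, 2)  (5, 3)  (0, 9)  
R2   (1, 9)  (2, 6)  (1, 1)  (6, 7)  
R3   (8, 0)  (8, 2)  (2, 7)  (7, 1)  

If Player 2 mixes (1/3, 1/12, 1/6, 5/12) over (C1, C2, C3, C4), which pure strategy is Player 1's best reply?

Compute Player 1's expected payoff from each pure strategy against the given mix.
R1: (1/3)·2 + (1/12)·9 + (1/6)·5 + (5/12)·0 = 9/4
R2: (1/3)·1 + (1/12)·2 + (1/6)·1 + (5/12)·6 = 19/6
R3: (1/3)·8 + (1/12)·8 + (1/6)·2 + (5/12)·7 = 79/12
Highest expected payoff is 79/12, from R3.

R3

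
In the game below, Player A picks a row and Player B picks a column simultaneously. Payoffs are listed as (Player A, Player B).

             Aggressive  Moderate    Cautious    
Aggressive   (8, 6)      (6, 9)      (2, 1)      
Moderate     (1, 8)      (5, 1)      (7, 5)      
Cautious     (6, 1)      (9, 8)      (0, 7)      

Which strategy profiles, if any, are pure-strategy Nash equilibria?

(Cautious, Moderate)

A profile is a Nash equilibrium when each player is best-responding to the other.
Player A's best responses — vs Aggressive: Aggressive (payoff 8); vs Moderate: Cautious (payoff 9); vs Cautious: Moderate (payoff 7).
Player B's best responses — vs Aggressive: Moderate (payoff 9); vs Moderate: Aggressive (payoff 8); vs Cautious: Moderate (payoff 8).
The only mutual best response is (Cautious, Moderate); neither player gains by switching there.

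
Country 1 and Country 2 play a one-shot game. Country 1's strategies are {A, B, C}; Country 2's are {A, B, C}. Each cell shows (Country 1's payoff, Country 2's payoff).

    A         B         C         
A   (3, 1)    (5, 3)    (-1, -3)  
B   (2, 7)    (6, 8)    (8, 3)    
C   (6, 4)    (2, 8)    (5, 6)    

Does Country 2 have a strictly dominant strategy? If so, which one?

Check whether one of Country 2's strategies beats all alternatives regardless of what the opponent does.
B strictly dominates: vs A: 3 > each of {1, -3}; vs B: 8 > each of {7, 3}; vs C: 8 > each of {4, 6}.

B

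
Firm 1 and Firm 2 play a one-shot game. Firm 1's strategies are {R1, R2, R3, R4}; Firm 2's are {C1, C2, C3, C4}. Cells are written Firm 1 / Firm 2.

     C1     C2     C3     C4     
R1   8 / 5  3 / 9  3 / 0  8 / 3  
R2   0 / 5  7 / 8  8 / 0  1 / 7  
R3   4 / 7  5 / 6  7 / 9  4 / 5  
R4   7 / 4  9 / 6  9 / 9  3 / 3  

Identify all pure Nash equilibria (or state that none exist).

Find each player's best response to every opponent strategy; NE are the intersections.
Firm 1's best responses — vs C1: R1 (payoff 8); vs C2: R4 (payoff 9); vs C3: R4 (payoff 9); vs C4: R1 (payoff 8).
Firm 2's best responses — vs R1: C2 (payoff 9); vs R2: C2 (payoff 8); vs R3: C3 (payoff 9); vs R4: C3 (payoff 9).
The only mutual best response is (R4, C3); neither player gains by switching there.

(R4, C3)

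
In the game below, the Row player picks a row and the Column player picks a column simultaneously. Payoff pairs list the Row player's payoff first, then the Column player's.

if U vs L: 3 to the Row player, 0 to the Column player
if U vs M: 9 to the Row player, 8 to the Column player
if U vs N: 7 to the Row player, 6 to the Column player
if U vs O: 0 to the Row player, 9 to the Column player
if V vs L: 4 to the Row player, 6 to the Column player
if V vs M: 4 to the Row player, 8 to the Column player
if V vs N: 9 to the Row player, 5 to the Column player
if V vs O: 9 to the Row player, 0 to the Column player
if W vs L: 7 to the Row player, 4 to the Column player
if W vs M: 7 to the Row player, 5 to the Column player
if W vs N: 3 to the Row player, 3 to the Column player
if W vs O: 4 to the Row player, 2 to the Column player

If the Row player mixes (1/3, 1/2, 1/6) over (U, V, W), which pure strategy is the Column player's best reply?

Compute the Column player's expected payoff from each pure strategy against the given mix.
L: (1/3)·0 + (1/2)·6 + (1/6)·4 = 11/3
M: (1/3)·8 + (1/2)·8 + (1/6)·5 = 15/2
N: (1/3)·6 + (1/2)·5 + (1/6)·3 = 5
O: (1/3)·9 + (1/2)·0 + (1/6)·2 = 10/3
Highest expected payoff is 15/2, from M.

M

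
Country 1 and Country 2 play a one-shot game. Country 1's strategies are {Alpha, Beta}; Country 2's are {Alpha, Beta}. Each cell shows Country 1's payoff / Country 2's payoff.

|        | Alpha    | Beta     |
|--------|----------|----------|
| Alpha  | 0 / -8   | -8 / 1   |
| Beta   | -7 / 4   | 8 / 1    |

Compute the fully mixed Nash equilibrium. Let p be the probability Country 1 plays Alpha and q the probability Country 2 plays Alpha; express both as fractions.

p = 1/4, q = 16/23

In a mixed NE each player is indifferent between their pure strategies, so the opponent's mix sets the indifference.
Country 2 indifferent between Alpha and Beta: p·(-8) + (1−p)·4 = p·1 + (1−p)·1 ⟹ 4 + (-12)p = 1 + 0p ⟹ p = 1/4.
Country 1 indifferent between Alpha and Beta: q·0 + (1−q)·(-8) = q·(-7) + (1−q)·8 ⟹ (-8) + 8q = 8 + (-15)q ⟹ q = 16/23.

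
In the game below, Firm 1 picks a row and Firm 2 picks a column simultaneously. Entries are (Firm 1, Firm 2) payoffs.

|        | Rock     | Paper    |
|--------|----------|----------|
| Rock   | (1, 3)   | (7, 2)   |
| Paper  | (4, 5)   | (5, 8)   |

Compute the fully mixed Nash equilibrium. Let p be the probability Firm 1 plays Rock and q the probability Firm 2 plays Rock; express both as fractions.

Each player's mixing probability is pinned down by making the *other* player indifferent.
Firm 2 indifferent between Rock and Paper: p·3 + (1−p)·5 = p·2 + (1−p)·8 ⟹ 5 + (-2)p = 8 + (-6)p ⟹ p = 3/4.
Firm 1 indifferent between Rock and Paper: q·1 + (1−q)·7 = q·4 + (1−q)·5 ⟹ 7 + (-6)q = 5 + (-1)q ⟹ q = 2/5.

p = 3/4, q = 2/5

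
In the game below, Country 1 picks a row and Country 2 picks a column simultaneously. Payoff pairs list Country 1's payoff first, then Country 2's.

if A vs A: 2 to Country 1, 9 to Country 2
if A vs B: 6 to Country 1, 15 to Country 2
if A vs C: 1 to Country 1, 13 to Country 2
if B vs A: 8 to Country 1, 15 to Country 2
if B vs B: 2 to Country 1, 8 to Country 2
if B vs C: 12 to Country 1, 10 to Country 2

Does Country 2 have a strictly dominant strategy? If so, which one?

A strategy is strictly dominant if it gives Country 2 a strictly higher payoff than every other strategy, against every choice by the opponent.
A is not dominant: against A, B gives 15 > 9.
B is not dominant: against B, A gives 15 > 8.
C is not dominant: against A, B gives 15 > 13.
No single strategy is best against every opponent action.

None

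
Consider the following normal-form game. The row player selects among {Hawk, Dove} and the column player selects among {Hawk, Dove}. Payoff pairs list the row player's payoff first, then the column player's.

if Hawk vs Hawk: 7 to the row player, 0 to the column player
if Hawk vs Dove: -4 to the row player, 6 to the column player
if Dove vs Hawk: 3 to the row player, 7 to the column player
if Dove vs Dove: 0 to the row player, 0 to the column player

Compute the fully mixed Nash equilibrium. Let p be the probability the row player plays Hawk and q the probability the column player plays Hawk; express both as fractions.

p = 7/13, q = 1/2

In a mixed NE each player is indifferent between their pure strategies, so the opponent's mix sets the indifference.
The column player indifferent between Hawk and Dove: p·0 + (1−p)·7 = p·6 + (1−p)·0 ⟹ 7 + (-7)p = 0 + 6p ⟹ p = 7/13.
The row player indifferent between Hawk and Dove: q·7 + (1−q)·(-4) = q·3 + (1−q)·0 ⟹ (-4) + 11q = 0 + 3q ⟹ q = 1/2.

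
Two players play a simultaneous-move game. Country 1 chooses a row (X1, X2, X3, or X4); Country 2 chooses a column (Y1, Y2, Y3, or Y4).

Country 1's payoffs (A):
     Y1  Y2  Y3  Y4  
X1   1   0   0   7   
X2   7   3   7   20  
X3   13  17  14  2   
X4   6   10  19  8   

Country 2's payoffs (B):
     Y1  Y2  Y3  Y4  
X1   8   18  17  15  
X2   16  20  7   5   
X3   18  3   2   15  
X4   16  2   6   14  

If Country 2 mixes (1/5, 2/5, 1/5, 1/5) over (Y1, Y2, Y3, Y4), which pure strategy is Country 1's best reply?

X3

Compute Country 1's expected payoff from each pure strategy against the given mix.
X1: (1/5)·1 + (2/5)·0 + (1/5)·0 + (1/5)·7 = 8/5
X2: (1/5)·7 + (2/5)·3 + (1/5)·7 + (1/5)·20 = 8
X3: (1/5)·13 + (2/5)·17 + (1/5)·14 + (1/5)·2 = 63/5
X4: (1/5)·6 + (2/5)·10 + (1/5)·19 + (1/5)·8 = 53/5
Highest expected payoff is 63/5, from X3.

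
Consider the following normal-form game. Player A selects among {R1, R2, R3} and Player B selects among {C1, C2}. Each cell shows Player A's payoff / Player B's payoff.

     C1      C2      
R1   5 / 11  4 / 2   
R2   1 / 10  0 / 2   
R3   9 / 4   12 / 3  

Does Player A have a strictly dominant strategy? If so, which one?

R3

A strategy is strictly dominant if it gives Player A a strictly higher payoff than every other strategy, against every choice by the opponent.
R3 strictly dominates: vs C1: 9 > each of {5, 1}; vs C2: 12 > each of {4, 0}.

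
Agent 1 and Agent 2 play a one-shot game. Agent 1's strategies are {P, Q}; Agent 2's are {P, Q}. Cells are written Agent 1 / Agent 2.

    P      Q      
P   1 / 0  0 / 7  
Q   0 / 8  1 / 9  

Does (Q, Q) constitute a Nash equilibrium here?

Yes

Holding Agent 2 at Q: Agent 1 gets 1 from Q, versus 0 from P. No profitable deviation for Agent 1.
Holding Agent 1 at Q: Agent 2 gets 9 from Q, versus 8 from P. No profitable deviation for Agent 2 either.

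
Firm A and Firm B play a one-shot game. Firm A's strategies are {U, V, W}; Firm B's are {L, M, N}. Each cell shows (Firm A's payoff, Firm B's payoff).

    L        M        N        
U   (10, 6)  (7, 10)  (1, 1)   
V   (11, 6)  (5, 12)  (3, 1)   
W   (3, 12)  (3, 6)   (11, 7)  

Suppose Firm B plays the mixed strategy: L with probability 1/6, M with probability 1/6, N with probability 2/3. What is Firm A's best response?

Compute Firm A's expected payoff from each pure strategy against the given mix.
U: (1/6)·10 + (1/6)·7 + (2/3)·1 = 7/2
V: (1/6)·11 + (1/6)·5 + (2/3)·3 = 14/3
W: (1/6)·3 + (1/6)·3 + (2/3)·11 = 25/3
Highest expected payoff is 25/3, from W.

W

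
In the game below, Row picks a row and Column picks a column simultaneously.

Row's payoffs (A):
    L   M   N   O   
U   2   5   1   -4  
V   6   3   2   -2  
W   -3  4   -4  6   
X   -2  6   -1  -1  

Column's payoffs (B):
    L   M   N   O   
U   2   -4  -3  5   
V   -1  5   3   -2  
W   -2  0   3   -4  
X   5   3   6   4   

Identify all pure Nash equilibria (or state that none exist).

Check mutual best responses: a cell is a NE iff neither player can gain by unilaterally deviating.
Row's best responses — vs L: V (payoff 6); vs M: X (payoff 6); vs N: V (payoff 2); vs O: W (payoff 6).
Column's best responses — vs U: O (payoff 5); vs V: M (payoff 5); vs W: N (payoff 3); vs X: N (payoff 6).
No cell has both players best-responding. For instance, Row's best reply to M is X, but against X Column prefers N over M.

There is no pure-strategy Nash equilibrium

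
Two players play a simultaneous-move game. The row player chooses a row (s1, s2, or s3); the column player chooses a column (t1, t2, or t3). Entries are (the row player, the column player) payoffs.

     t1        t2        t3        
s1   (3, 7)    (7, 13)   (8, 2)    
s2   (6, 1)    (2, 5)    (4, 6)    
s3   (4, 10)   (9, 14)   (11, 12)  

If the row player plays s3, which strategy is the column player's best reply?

With the row player fixed at s3, the column player's payoffs are: t1 → 10, t2 → 14, t3 → 12.
The maximum is 14, achieved by t2.

t2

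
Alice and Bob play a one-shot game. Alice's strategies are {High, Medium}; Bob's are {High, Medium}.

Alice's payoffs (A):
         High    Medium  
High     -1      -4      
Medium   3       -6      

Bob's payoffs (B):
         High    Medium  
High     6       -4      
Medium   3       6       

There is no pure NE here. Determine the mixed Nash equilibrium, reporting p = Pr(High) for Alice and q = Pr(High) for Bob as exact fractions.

Each player's mixing probability is pinned down by making the *other* player indifferent.
Bob indifferent between High and Medium: p·6 + (1−p)·3 = p·(-4) + (1−p)·6 ⟹ 3 + 3p = 6 + (-10)p ⟹ p = 3/13.
Alice indifferent between High and Medium: q·(-1) + (1−q)·(-4) = q·3 + (1−q)·(-6) ⟹ (-4) + 3q = (-6) + 9q ⟹ q = 1/3.

p = 3/13, q = 1/3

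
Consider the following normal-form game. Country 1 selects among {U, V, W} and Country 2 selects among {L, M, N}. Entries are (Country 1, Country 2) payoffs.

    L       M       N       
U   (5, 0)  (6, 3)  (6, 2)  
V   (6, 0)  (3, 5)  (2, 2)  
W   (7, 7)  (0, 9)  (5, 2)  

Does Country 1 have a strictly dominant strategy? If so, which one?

Check whether one of Country 1's strategies beats all alternatives regardless of what the opponent does.
U is not dominant: against L, V gives 6 > 5.
V is not dominant: against L, W gives 7 > 6.
W is not dominant: against M, U gives 6 > 0.
No single strategy is best against every opponent action.

No strictly dominant strategy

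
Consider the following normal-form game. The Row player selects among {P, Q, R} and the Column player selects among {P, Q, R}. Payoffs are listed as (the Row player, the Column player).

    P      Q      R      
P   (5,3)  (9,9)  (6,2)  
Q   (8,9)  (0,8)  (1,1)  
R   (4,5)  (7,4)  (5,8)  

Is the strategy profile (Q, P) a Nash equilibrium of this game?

Holding the Column player at P: the Row player gets 8 from Q, versus 5 from P, 4 from R. No profitable deviation for the Row player.
Holding the Row player at Q: the Column player gets 9 from P, versus 8 from Q, 1 from R. No profitable deviation for the Column player either.

Yes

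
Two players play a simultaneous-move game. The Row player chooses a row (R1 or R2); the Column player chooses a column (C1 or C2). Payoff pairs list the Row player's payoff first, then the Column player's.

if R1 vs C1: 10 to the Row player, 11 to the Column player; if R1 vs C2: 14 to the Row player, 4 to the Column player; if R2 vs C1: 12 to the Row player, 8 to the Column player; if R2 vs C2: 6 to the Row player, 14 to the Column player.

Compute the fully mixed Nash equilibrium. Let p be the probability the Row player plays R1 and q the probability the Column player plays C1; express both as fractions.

Each player's mixing probability is pinned down by making the *other* player indifferent.
The Column player indifferent between C1 and C2: p·11 + (1−p)·8 = p·4 + (1−p)·14 ⟹ 8 + 3p = 14 + (-10)p ⟹ p = 6/13.
The Row player indifferent between R1 and R2: q·10 + (1−q)·14 = q·12 + (1−q)·6 ⟹ 14 + (-4)q = 6 + 6q ⟹ q = 4/5.

p = 6/13, q = 4/5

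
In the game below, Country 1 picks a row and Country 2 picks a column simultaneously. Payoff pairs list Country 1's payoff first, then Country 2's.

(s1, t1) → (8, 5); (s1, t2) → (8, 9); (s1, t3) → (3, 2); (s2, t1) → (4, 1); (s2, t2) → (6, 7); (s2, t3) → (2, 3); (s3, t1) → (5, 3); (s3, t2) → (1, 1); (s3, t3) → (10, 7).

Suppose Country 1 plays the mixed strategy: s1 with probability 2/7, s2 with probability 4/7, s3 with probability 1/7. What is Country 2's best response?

Compute Country 2's expected payoff from each pure strategy against the given mix.
t1: (2/7)·5 + (4/7)·1 + (1/7)·3 = 17/7
t2: (2/7)·9 + (4/7)·7 + (1/7)·1 = 47/7
t3: (2/7)·2 + (4/7)·3 + (1/7)·7 = 23/7
Highest expected payoff is 47/7, from t2.

t2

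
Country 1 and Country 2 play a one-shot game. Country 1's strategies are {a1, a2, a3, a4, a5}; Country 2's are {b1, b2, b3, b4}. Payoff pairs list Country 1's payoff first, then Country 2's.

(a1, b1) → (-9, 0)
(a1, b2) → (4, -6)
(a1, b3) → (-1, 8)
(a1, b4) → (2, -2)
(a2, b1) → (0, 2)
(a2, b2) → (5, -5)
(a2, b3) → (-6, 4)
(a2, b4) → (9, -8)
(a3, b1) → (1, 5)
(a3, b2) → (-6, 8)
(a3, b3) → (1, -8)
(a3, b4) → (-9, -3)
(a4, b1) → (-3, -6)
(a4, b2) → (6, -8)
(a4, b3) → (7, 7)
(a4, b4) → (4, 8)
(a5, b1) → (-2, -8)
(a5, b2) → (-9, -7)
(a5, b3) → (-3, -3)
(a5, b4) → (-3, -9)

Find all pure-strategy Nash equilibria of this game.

Check mutual best responses: a cell is a NE iff neither player can gain by unilaterally deviating.
Country 1's best responses — vs b1: a3 (payoff 1); vs b2: a4 (payoff 6); vs b3: a4 (payoff 7); vs b4: a2 (payoff 9).
Country 2's best responses — vs a1: b3 (payoff 8); vs a2: b3 (payoff 4); vs a3: b2 (payoff 8); vs a4: b4 (payoff 8); vs a5: b3 (payoff -3).
No cell has both players best-responding. For instance, Country 1's best reply to b3 is a4, but against a4 Country 2 prefers b4 over b3.

There is no pure-strategy Nash equilibrium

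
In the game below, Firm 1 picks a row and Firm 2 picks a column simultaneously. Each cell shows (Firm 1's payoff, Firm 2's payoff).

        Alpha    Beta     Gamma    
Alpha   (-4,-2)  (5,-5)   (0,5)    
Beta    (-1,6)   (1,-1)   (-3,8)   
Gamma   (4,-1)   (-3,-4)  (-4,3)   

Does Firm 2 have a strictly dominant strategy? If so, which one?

Check whether one of Firm 2's strategies beats all alternatives regardless of what the opponent does.
Gamma strictly dominates: vs Alpha: 5 > each of {-2, -5}; vs Beta: 8 > each of {6, -1}; vs Gamma: 3 > each of {-1, -4}.

Gamma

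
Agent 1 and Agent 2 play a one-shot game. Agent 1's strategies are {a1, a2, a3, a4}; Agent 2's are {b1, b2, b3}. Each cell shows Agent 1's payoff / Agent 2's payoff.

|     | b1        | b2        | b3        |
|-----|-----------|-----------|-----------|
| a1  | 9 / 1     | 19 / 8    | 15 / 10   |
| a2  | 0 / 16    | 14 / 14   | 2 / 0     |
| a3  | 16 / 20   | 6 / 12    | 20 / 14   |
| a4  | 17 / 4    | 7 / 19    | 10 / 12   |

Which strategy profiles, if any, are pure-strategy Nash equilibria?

Find each player's best response to every opponent strategy; NE are the intersections.
Agent 1's best responses — vs b1: a4 (payoff 17); vs b2: a1 (payoff 19); vs b3: a3 (payoff 20).
Agent 2's best responses — vs a1: b3 (payoff 10); vs a2: b1 (payoff 16); vs a3: b1 (payoff 20); vs a4: b2 (payoff 19).
No cell has both players best-responding. For instance, Agent 1's best reply to b1 is a4, but against a4 Agent 2 prefers b2 over b1.

There is no pure-strategy Nash equilibrium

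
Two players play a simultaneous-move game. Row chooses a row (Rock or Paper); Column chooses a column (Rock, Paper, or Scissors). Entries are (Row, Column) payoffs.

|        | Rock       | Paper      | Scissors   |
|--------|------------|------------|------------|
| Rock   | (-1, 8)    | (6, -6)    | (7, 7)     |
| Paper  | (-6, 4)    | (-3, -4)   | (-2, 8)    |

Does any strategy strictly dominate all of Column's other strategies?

No strictly dominant strategy

A strategy is strictly dominant if it gives Column a strictly higher payoff than every other strategy, against every choice by the opponent.
Rock is not dominant: against Paper, Scissors gives 8 > 4.
Paper is not dominant: against Rock, Rock gives 8 > -6.
Scissors is not dominant: against Rock, Rock gives 8 > 7.
No single strategy is best against every opponent action.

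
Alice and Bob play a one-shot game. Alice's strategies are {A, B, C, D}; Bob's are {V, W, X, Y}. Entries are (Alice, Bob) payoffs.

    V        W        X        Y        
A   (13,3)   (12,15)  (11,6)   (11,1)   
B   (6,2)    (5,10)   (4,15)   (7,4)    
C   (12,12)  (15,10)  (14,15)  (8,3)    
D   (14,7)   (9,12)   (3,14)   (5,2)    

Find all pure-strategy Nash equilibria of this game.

(C, X)

Find each player's best response to every opponent strategy; NE are the intersections.
Alice's best responses — vs V: D (payoff 14); vs W: C (payoff 15); vs X: C (payoff 14); vs Y: A (payoff 11).
Bob's best responses — vs A: W (payoff 15); vs B: X (payoff 15); vs C: X (payoff 15); vs D: X (payoff 14).
The only mutual best response is (C, X); neither player gains by switching there.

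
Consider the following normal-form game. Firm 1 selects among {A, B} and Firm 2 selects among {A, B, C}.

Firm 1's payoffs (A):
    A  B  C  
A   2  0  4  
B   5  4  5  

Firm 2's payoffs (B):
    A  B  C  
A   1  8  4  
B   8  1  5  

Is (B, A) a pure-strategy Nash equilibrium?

Holding Firm 2 at A: Firm 1 gets 5 from B, versus 2 from A. No profitable deviation for Firm 1.
Holding Firm 1 at B: Firm 2 gets 8 from A, versus 1 from B, 5 from C. No profitable deviation for Firm 2 either.

Yes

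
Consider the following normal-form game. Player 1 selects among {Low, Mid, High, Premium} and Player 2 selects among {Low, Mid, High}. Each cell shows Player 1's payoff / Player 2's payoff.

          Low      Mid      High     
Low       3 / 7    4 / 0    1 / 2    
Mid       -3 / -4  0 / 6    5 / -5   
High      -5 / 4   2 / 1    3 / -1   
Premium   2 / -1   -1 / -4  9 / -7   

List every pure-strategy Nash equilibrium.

Find each player's best response to every opponent strategy; NE are the intersections.
Player 1's best responses — vs Low: Low (payoff 3); vs Mid: Low (payoff 4); vs High: Premium (payoff 9).
Player 2's best responses — vs Low: Low (payoff 7); vs Mid: Mid (payoff 6); vs High: Low (payoff 4); vs Premium: Low (payoff -1).
The only mutual best response is (Low, Low); neither player gains by switching there.

(Low, Low)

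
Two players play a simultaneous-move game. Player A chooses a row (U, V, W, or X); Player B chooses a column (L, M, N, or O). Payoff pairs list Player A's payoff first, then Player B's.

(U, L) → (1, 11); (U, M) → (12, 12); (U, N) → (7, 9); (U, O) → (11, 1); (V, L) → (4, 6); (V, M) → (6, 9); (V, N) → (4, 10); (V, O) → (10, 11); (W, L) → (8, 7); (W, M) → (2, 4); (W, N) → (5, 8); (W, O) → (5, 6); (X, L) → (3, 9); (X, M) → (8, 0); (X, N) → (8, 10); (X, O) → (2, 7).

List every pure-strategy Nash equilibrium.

(U, M) and (X, N)

Check mutual best responses: a cell is a NE iff neither player can gain by unilaterally deviating.
Player A's best responses — vs L: W (payoff 8); vs M: U (payoff 12); vs N: X (payoff 8); vs O: U (payoff 11).
Player B's best responses — vs U: M (payoff 12); vs V: O (payoff 11); vs W: N (payoff 8); vs X: N (payoff 10).
Mutual best responses occur at (U, M) and (X, N); at each, neither player gains by switching.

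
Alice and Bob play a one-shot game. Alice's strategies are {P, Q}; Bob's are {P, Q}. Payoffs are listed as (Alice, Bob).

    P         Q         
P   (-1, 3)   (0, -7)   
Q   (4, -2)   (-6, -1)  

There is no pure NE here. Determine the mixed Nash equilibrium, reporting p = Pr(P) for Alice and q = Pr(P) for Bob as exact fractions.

Each player's mixing probability is pinned down by making the *other* player indifferent.
Bob indifferent between P and Q: p·3 + (1−p)·(-2) = p·(-7) + (1−p)·(-1) ⟹ (-2) + 5p = (-1) + (-6)p ⟹ p = 1/11.
Alice indifferent between P and Q: q·(-1) + (1−q)·0 = q·4 + (1−q)·(-6) ⟹ 0 + (-1)q = (-6) + 10q ⟹ q = 6/11.

p = 1/11, q = 6/11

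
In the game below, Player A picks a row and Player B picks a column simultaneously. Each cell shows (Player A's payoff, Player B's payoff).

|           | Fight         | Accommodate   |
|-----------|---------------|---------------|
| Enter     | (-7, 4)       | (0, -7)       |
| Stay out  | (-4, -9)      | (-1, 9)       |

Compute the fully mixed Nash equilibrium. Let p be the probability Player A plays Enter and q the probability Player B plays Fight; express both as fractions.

In a mixed NE each player is indifferent between their pure strategies, so the opponent's mix sets the indifference.
Player B indifferent between Fight and Accommodate: p·4 + (1−p)·(-9) = p·(-7) + (1−p)·9 ⟹ (-9) + 13p = 9 + (-16)p ⟹ p = 18/29.
Player A indifferent between Enter and Stay out: q·(-7) + (1−q)·0 = q·(-4) + (1−q)·(-1) ⟹ 0 + (-7)q = (-1) + (-3)q ⟹ q = 1/4.

p = 18/29, q = 1/4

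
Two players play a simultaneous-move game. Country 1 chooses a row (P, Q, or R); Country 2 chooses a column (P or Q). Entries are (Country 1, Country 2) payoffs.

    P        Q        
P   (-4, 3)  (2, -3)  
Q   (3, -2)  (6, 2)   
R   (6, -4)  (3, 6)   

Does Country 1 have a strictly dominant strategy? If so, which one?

None

A strategy is strictly dominant if it gives Country 1 a strictly higher payoff than every other strategy, against every choice by the opponent.
P is not dominant: against P, Q gives 3 > -4.
Q is not dominant: against P, R gives 6 > 3.
R is not dominant: against Q, Q gives 6 > 3.
No single strategy is best against every opponent action.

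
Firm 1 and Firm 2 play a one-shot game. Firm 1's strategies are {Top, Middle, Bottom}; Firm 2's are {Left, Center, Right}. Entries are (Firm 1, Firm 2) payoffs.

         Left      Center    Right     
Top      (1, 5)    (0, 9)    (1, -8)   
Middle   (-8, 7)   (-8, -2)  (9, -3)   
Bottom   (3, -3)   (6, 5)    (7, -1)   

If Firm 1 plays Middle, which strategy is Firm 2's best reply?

With Firm 1 fixed at Middle, Firm 2's payoffs are: Left → 7, Center → -2, Right → -3.
The maximum is 7, achieved by Left.

Left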